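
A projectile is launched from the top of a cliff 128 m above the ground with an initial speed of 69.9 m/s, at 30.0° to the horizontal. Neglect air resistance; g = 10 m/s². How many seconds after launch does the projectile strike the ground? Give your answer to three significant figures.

Vertical component: v_y = 69.9 sin 30.0° = 34.95 m/s.
Taking up as positive with launch at y = 128 m, landing at y = 0: 0 = 128 + 34.95 t − ½(10) t².
Solving 5.000 t² − 34.95 t − 128 = 0 gives t = [34.95 + √(34.95² + 4·5.000·128)] / 10.00 = 9.64 s.

9.64 s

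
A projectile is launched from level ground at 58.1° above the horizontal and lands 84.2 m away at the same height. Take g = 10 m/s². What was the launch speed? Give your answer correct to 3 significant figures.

30.6 m/s

On level ground, R = v₀² sin(2θ) / g, so v₀ = √(R g / sin 2θ).
sin(2 × 58.1°) = 0.8973.
v₀ = √(84.2 × 10 / 0.8973) = √938.4 = 30.6 m/s.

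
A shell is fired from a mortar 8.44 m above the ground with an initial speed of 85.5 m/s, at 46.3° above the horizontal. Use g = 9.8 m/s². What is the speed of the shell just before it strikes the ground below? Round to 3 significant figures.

v_x = 85.5 cos 46.3° = 59.07 m/s is unchanged throughout.
For the vertical component, v_y² = v_y0² + 2 g h = (61.81)² + 2×9.8×8.44 = 3986, so |v_y| = 63.13 m/s.
Impact speed = √(v_x² + v_y²) = √(3489 + 3986) = 86.5 m/s.

86.5 m/s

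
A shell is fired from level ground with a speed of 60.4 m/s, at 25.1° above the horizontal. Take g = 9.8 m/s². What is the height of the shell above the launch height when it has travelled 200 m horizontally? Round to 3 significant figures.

28.2 m

v_x = 60.4 cos 25.1° = 54.70 m/s, v_y0 = 60.4 sin 25.1° = 25.62 m/s.
Time to reach x = 200 m: t = x / v_x = 200 / 54.70 = 3.656 s.
y = v_y0 t − ½ g t² = 25.62×3.656 − 4.900×3.656² = 28.2 m.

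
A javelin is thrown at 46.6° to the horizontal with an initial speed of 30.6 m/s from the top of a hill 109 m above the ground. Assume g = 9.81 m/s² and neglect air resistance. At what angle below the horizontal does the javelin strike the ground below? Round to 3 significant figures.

67.7°

v_x = 30.6 cos 46.6° = 21.02 m/s.
At impact |v_y| = √(v_y0² + 2 g h) = √(22.23² + 2×9.81×109) = 51.31 m/s.
Angle below horizontal = arctan(|v_y| / v_x) = arctan(51.31 / 21.02) = 67.7°.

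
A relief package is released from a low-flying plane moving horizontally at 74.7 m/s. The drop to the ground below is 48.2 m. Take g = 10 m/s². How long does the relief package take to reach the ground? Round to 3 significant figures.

3.10 s

The horizontal speed doesn't affect the fall. With v_y0 = 0, h = ½ g t².
t = √(2 × 48.2 / 10) = √9.640 = 3.10 s.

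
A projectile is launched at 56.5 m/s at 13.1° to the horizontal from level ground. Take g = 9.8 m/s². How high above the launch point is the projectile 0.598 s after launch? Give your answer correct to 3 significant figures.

5.91 m

v_y0 = 56.5 sin 13.1° = 12.81 m/s.
y(t) = v_y0 t − ½ g t² = 12.81×0.598 − 4.900×0.598² = 5.91 m.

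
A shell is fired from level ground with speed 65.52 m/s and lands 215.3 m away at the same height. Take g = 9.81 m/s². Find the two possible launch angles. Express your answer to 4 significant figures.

14.74° and 75.26°

Level-ground range: R = v₀² sin(2θ)/g ⇒ sin 2θ = R g / v₀² = 215.3×9.81/65.52² = 0.4920.
2θ = arcsin(0.4920) = 29.472° or 180° − 29.472° = 150.528°.
So θ = 14.74° or θ = 75.26°.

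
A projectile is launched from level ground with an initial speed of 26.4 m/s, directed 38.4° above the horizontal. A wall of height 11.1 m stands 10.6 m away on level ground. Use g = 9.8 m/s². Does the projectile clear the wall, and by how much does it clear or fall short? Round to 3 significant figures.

No — it falls 3.98 m short of clearing the wall.

v_x = 26.4 cos 38.4° = 20.69 m/s; v_y0 = 26.4 sin 38.4° = 16.40 m/s.
Time to reach the wall: t = 10.6 / 20.69 = 0.5123 s.
Height at that point: y = 16.40×0.5123 − 4.900×0.5123² = 7.116 m.
That is 11.1 − 7.116 = 3.98 m below the top of the wall, so the projectile does not clear it.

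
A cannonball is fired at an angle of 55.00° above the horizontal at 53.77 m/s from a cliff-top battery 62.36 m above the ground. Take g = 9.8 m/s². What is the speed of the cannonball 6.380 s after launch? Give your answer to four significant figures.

35.95 m/s

v_x = 53.77 cos 55.00° = 30.841 m/s (constant).
v_y(t) = 53.77 sin 55.00° − g t = 44.046 − 9.8 × 6.380 = -18.478 m/s.
Speed = √(v_x² + v_y²) = √(951.17 + 341.44) = 35.95 m/s.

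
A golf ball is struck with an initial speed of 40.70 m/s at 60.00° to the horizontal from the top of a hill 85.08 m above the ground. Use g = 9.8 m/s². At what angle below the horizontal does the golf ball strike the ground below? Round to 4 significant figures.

69.33°

v_x = 40.70 cos 60.00° = 20.350 m/s.
At impact |v_y| = √(v_y0² + 2 g h) = √(35.247² + 2×9.8×85.08) = 53.944 m/s.
Angle below horizontal = arctan(|v_y| / v_x) = arctan(53.944 / 20.350) = 69.33°.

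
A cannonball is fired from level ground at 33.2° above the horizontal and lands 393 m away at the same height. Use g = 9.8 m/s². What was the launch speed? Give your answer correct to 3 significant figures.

On level ground, R = v₀² sin(2θ) / g, so v₀ = √(R g / sin 2θ).
sin(2 × 33.2°) = 0.9164.
v₀ = √(393 × 9.8 / 0.9164) = √4203 = 64.8 m/s.

64.8 m/s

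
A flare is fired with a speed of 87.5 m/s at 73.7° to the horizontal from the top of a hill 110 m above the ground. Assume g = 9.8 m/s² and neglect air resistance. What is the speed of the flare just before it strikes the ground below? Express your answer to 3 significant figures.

99.1 m/s

v_x = 87.5 cos 73.7° = 24.56 m/s is unchanged throughout.
For the vertical component, v_y² = v_y0² + 2 g h = (83.98)² + 2×9.8×110 = 9209, so |v_y| = 95.96 m/s.
Impact speed = √(v_x² + v_y²) = √(603.2 + 9209) = 99.1 m/s.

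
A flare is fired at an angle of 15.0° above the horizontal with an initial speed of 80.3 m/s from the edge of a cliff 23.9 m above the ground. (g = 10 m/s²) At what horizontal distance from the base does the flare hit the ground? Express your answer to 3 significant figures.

Components: v_x = 80.3 cos 15.0° = 77.56 m/s, v_y = 80.3 sin 15.0° = 20.78 m/s.
Vertical: 0 = 23.9 + 20.78 t − ½(10) t² ⇒ 5.000 t² − 20.78 t − 23.9 = 0.
t = [20.78 + √(431.8 + 478.0)] / 10.00 = 5.094 s.
Horizontal: R = v_x · t = 77.56 × 5.094 = 395 m.

395 m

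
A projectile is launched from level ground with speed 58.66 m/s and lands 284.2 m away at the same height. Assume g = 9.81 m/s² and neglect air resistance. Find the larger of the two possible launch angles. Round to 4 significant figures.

Level-ground range: R = v₀² sin(2θ)/g ⇒ sin 2θ = R g / v₀² = 284.2×9.81/58.66² = 0.8102.
2θ = arcsin(0.8102) = 54.115° or 180° − 54.115° = 125.885°.
So θ = 27.06° or θ = 62.94°.

62.94°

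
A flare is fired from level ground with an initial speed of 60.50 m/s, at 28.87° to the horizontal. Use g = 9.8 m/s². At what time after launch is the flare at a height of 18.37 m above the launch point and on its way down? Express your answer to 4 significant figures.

v_y0 = 60.50 sin 28.87° = 29.211 m/s.
Set y = v_y0 t − ½ g t² = 18.37: 4.900 t² − 29.211 t + 18.37 = 0.
t = [29.211 ± √(853.28 − 360.05)] / 9.8 = (29.211 ± 22.209) / 9.8, giving t = 0.7145 s or t = 5.247 s.
On the way down corresponds to the larger root: t = 5.247 s.

5.247 s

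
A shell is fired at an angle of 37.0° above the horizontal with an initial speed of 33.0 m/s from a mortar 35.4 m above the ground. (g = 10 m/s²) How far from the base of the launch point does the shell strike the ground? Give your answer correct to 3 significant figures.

140 m

Components: v_x = 33.0 cos 37.0° = 26.35 m/s, v_y = 33.0 sin 37.0° = 19.86 m/s.
Vertical: 0 = 35.4 + 19.86 t − ½(10) t² ⇒ 5.000 t² − 19.86 t − 35.4 = 0.
t = [19.86 + √(394.4 + 708.0)] / 10.00 = 5.306 s.
Horizontal: R = v_x · t = 26.35 × 5.306 = 140 m.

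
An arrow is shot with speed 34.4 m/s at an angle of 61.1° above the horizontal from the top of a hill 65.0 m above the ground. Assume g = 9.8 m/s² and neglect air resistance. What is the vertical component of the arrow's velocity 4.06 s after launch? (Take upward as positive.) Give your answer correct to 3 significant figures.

-9.67 m/s

Initial vertical component: v_y0 = 34.4 sin 61.1° = 30.12 m/s.
v_y(t) = v_y0 − g t = 30.12 − 9.8 × 4.06 = -9.67 m/s.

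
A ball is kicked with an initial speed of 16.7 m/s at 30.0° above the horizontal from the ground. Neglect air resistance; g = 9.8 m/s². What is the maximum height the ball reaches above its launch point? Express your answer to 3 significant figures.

Vertical component of launch velocity: v_y = 16.7 sin 30.0° = 8.350 m/s.
At the highest point the vertical velocity is zero, so v_y² = 2 g h_max.
h_max = (8.350)² / (2 × 9.8) = 69.72 / 19.60 = 3.56 m.

3.56 m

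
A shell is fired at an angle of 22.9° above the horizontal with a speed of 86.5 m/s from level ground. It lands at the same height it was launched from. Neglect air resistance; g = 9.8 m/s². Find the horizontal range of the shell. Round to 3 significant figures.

For level ground, R = v₀² sin(2θ) / g.
sin(2 × 22.9°) = sin 45.80° = 0.7169.
R = (86.5)² × 0.7169 / 9.8 = 547 m.

547 m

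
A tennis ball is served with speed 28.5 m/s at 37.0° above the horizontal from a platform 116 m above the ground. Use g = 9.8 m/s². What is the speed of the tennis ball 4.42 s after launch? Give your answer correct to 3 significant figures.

v_x = 28.5 cos 37.0° = 22.76 m/s (constant).
v_y(t) = 28.5 sin 37.0° − g t = 17.15 − 9.8 × 4.42 = -26.17 m/s.
Speed = √(v_x² + v_y²) = √(518.0 + 684.9) = 34.7 m/s.

34.7 m/s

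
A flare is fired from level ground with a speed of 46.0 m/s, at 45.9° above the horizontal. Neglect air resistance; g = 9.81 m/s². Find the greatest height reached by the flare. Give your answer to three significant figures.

55.6 m

Vertical component of launch velocity: v_y = 46.0 sin 45.9° = 33.03 m/s.
At the highest point the vertical velocity is zero, so v_y² = 2 g h_max.
h_max = (33.03)² / (2 × 9.81) = 1091 / 19.62 = 55.6 m.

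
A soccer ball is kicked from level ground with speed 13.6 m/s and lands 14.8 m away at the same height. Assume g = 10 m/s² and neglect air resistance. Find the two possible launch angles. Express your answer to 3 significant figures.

26.6° and 63.4°

Level-ground range: R = v₀² sin(2θ)/g ⇒ sin 2θ = R g / v₀² = 14.8×10/13.6² = 0.8002.
2θ = arcsin(0.8002) = 53.15° or 180° − 53.15° = 126.85°.
So θ = 26.6° or θ = 63.4°.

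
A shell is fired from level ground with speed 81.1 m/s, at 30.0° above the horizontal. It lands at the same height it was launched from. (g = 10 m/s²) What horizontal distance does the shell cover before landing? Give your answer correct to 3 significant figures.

570 m

Components: v_x = 81.1 cos 30.0° = 70.23 m/s, v_y = 81.1 sin 30.0° = 40.55 m/s.
Time of flight (same landing height): t = 2 v_y / g = 2 × 40.55 / 10 = 8.110 s.
Range: R = v_x · t = 70.23 × 8.110 = 570 m.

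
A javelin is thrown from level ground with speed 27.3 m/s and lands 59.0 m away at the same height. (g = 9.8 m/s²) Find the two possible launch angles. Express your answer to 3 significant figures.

Level-ground range: R = v₀² sin(2θ)/g ⇒ sin 2θ = R g / v₀² = 59.0×9.8/27.3² = 0.7758.
2θ = arcsin(0.7758) = 50.88° or 180° − 50.88° = 129.12°.
So θ = 25.4° or θ = 64.6°.

25.4° and 64.6°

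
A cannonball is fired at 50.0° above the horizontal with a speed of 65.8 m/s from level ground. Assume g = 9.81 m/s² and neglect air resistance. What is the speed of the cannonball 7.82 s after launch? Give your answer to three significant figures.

v_x = 65.8 cos 50.0° = 42.30 m/s (constant).
v_y(t) = 65.8 sin 50.0° − g t = 50.41 − 9.81 × 7.82 = -26.30 m/s.
Speed = √(v_x² + v_y²) = √(1789 + 691.7) = 49.8 m/s.

49.8 m/s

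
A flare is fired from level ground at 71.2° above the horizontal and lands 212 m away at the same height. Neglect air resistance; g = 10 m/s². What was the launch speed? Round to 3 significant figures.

58.9 m/s

On level ground, R = v₀² sin(2θ) / g, so v₀ = √(R g / sin 2θ).
sin(2 × 71.2°) = 0.6101.
v₀ = √(212 × 10 / 0.6101) = √3475 = 58.9 m/s.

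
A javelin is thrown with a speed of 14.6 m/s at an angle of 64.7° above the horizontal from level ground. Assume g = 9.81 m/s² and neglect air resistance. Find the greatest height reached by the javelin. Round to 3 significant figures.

Vertical component of launch velocity: v_y = 14.6 sin 64.7° = 13.20 m/s.
At the highest point the vertical velocity is zero, so v_y² = 2 g h_max.
h_max = (13.20)² / (2 × 9.81) = 174.2 / 19.62 = 8.88 m.

8.88 m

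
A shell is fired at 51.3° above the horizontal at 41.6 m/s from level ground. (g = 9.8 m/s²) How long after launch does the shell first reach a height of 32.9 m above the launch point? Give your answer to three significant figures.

1.25 s

v_y0 = 41.6 sin 51.3° = 32.47 m/s.
Set y = v_y0 t − ½ g t² = 32.9: 4.900 t² − 32.47 t + 32.9 = 0.
t = [32.47 ± √(1054 − 644.8)] / 9.8 = (32.47 ± 20.23) / 9.8, giving t = 1.25 s or t = 5.38 s.
The shell is on the way up at the first time, so t = 1.25 s.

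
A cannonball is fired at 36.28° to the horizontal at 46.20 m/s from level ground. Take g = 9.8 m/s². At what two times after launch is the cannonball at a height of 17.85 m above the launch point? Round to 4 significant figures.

v_y0 = 46.20 sin 36.28° = 27.338 m/s.
Set y = v_y0 t − ½ g t² = 17.85: 4.900 t² − 27.338 t + 17.85 = 0.
t = [27.338 ± √(747.37 − 349.86)] / 9.8 = (27.338 ± 19.938) / 9.8, giving t = 0.7551 s or t = 4.824 s.
So the cannonball is at 17.85 m at t = 0.7551 s (rising) and t = 4.824 s (falling).

0.7551 s and 4.824 s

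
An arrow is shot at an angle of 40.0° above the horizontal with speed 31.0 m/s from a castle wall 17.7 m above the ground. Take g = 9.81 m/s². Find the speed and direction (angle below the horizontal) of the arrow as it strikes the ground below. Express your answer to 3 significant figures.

v_x = 31.0 cos 40.0° = 23.75 m/s (constant).
|v_y| at impact = √((19.93)² + 2×9.81×17.7) = 27.29 m/s.
Speed = √(23.75² + 27.29²) = 36.2 m/s; angle = arctan(27.29/23.75) = 49.0° below horizontal.

36.2 m/s at 49.0° below the horizontal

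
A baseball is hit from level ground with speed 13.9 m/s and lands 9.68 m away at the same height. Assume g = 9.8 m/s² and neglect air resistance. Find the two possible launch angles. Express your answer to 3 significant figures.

Level-ground range: R = v₀² sin(2θ)/g ⇒ sin 2θ = R g / v₀² = 9.68×9.8/13.9² = 0.4910.
2θ = arcsin(0.4910) = 29.41° or 180° − 29.41° = 150.59°.
So θ = 14.7° or θ = 75.3°.

14.7° and 75.3°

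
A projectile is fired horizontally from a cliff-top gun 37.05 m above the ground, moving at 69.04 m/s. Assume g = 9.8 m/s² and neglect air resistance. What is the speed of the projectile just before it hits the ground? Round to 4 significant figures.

Fall time: t = √(2 × 37.05 / 9.8) = 2.7498 s.
At impact: v_x = 69.04 m/s (unchanged), v_y = g t = 9.8 × 2.7498 = 26.948 m/s.
Speed = √(v_x² + v_y²) = √(4766.5 + 726.19) = 74.11 m/s.

74.11 m/s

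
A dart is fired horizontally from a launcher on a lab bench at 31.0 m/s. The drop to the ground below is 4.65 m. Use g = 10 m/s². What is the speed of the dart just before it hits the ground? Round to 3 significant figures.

Fall time: t = √(2 × 4.65 / 10) = 0.9644 s.
At impact: v_x = 31.0 m/s (unchanged), v_y = g t = 10 × 0.9644 = 9.644 m/s.
Speed = √(v_x² + v_y²) = √(961.0 + 93.01) = 32.5 m/s.

32.5 m/s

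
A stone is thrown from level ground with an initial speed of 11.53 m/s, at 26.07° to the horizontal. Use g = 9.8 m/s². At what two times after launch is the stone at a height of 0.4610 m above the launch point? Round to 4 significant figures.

v_y0 = 11.53 sin 26.07° = 5.0671 m/s.
Set y = v_y0 t − ½ g t² = 0.4610: 4.900 t² − 5.0671 t + 0.4610 = 0.
t = [5.0671 ± √(25.676 − 9.0356)] / 9.8 = (5.0671 ± 4.0793) / 9.8, giving t = 0.1008 s or t = 0.9333 s.
So the stone is at 0.4610 m at t = 0.1008 s (rising) and t = 0.9333 s (falling).

0.1008 s and 0.9333 s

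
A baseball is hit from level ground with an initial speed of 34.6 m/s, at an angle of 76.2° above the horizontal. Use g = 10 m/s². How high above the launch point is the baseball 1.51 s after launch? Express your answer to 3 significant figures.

39.3 m

v_y0 = 34.6 sin 76.2° = 33.60 m/s.
y(t) = v_y0 t − ½ g t² = 33.60×1.51 − 5.000×1.51² = 39.3 m.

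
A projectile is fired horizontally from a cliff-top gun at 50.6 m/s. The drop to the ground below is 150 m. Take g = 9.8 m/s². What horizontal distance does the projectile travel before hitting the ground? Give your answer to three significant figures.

Initial vertical velocity is zero, so the fall time comes from h = ½ g t²: t = √(2 × 150 / 9.8) = 5.533 s.
Horizontal motion is uniform at 50.6 m/s, so x = 50.6 × 5.533 = 280 m.

280 m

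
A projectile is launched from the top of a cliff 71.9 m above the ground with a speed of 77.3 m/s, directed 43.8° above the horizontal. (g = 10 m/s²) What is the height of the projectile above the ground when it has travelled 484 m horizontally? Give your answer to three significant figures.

160 m

v_x = 77.3 cos 43.8° = 55.79 m/s, v_y0 = 77.3 sin 43.8° = 53.50 m/s.
Time to reach x = 484 m: t = x / v_x = 484 / 55.79 = 8.675 s.
y = 71.9 + v_y0 t − ½ g t² = 71.9 + 53.50×8.675 − 5.000×8.675² = 160 m.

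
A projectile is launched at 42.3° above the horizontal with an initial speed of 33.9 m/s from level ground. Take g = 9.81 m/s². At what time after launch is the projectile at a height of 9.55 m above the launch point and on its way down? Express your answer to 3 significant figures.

v_y0 = 33.9 sin 42.3° = 22.82 m/s.
Set y = v_y0 t − ½ g t² = 9.55: 4.905 t² − 22.82 t + 9.55 = 0.
t = [22.82 ± √(520.8 − 187.4)] / 9.81 = (22.82 ± 18.26) / 9.81, giving t = 0.465 s or t = 4.19 s.
On the way down corresponds to the larger root: t = 4.19 s.

4.19 s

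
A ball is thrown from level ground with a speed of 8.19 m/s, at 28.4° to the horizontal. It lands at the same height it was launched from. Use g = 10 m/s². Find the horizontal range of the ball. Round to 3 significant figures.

Components: v_x = 8.19 cos 28.4° = 7.204 m/s, v_y = 8.19 sin 28.4° = 3.895 m/s.
Time of flight (same landing height): t = 2 v_y / g = 2 × 3.895 / 10 = 0.7790 s.
Range: R = v_x · t = 7.204 × 0.7790 = 5.61 m.

5.61 m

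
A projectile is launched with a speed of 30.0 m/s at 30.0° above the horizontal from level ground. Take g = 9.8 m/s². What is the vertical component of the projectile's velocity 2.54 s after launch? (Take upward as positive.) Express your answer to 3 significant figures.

-9.89 m/s

Initial vertical component: v_y0 = 30.0 sin 30.0° = 15.00 m/s.
v_y(t) = v_y0 − g t = 15.00 − 9.8 × 2.54 = -9.89 m/s.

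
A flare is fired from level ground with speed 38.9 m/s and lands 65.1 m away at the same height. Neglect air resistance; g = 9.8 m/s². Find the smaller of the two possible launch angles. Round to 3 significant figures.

12.5°

Level-ground range: R = v₀² sin(2θ)/g ⇒ sin 2θ = R g / v₀² = 65.1×9.8/38.9² = 0.4216.
2θ = arcsin(0.4216) = 24.94° or 180° − 24.94° = 155.06°.
So θ = 12.5° or θ = 77.5°.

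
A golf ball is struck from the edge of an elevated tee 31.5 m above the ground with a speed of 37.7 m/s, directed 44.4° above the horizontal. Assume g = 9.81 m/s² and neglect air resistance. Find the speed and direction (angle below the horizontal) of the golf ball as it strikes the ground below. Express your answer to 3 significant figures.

v_x = 37.7 cos 44.4° = 26.94 m/s (constant).
|v_y| at impact = √((26.38)² + 2×9.81×31.5) = 36.25 m/s.
Speed = √(26.94² + 36.25²) = 45.2 m/s; angle = arctan(36.25/26.94) = 53.4° below horizontal.

45.2 m/s at 53.4° below the horizontal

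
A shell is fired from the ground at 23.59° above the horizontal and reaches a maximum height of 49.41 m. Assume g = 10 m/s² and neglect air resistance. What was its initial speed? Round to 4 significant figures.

78.55 m/s

At maximum height v_y = 0, so (v₀ sin θ)² = 2 g H.
v₀ sin 23.59° = √(2 × 10 × 49.41) = 31.436 m/s.
v₀ = 31.436 / sin 23.59° = 31.436 / 0.4002 = 78.55 m/s.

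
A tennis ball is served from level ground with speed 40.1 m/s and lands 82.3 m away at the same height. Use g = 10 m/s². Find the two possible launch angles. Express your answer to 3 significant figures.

Level-ground range: R = v₀² sin(2θ)/g ⇒ sin 2θ = R g / v₀² = 82.3×10/40.1² = 0.5118.
2θ = arcsin(0.5118) = 30.78° or 180° − 30.78° = 149.22°.
So θ = 15.4° or θ = 74.6°.

15.4° and 74.6°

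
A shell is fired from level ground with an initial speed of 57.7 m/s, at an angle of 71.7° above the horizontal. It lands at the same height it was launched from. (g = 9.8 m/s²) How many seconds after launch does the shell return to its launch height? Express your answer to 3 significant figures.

11.2 s

Vertical component: v_y = 57.7 sin 71.7° = 54.78 m/s.
For a projectile landing at launch height, time of flight is t = 2 v_y / g = 2 × 54.78 / 9.8 = 11.2 s.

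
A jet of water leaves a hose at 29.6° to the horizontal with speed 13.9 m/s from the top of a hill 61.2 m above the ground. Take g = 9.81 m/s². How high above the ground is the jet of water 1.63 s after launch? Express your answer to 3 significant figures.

v_y0 = 13.9 sin 29.6° = 6.866 m/s.
y(t) = 61.2 + v_y0 t − ½ g t² = 61.2 + 6.866×1.63 − ½×9.81×1.63² = 59.4 m.

59.4 m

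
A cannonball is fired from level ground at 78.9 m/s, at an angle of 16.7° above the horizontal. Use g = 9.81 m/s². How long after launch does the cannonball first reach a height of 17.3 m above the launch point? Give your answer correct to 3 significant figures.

v_y0 = 78.9 sin 16.7° = 22.67 m/s.
Set y = v_y0 t − ½ g t² = 17.3: 4.905 t² − 22.67 t + 17.3 = 0.
t = [22.67 ± √(513.9 − 339.4)] / 9.81 = (22.67 ± 13.21) / 9.81, giving t = 0.964 s or t = 3.66 s.
The cannonball is on the way up at the first time, so t = 0.964 s.

0.964 s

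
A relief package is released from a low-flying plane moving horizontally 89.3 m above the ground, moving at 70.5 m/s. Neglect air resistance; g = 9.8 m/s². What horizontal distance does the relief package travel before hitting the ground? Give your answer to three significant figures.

Initial vertical velocity is zero, so the fall time comes from h = ½ g t²: t = √(2 × 89.3 / 9.8) = 4.269 s.
Horizontal motion is uniform at 70.5 m/s, so x = 70.5 × 4.269 = 301 m.

301 m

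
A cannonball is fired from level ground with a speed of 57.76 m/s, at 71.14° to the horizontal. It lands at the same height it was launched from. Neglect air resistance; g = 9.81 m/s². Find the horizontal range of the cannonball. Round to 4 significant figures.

For level ground, R = v₀² sin(2θ) / g.
sin(2 × 71.14°) = sin 142.28° = 0.6118.
R = (57.76)² × 0.6118 / 9.81 = 208.1 m.

208.1 m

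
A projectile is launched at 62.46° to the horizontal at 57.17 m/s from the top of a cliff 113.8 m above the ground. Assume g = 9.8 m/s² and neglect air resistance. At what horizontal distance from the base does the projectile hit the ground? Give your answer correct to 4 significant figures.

323.6 m

Components: v_x = 57.17 cos 62.46° = 26.434 m/s, v_y = 57.17 sin 62.46° = 50.692 m/s.
Vertical: 0 = 113.8 + 50.692 t − ½(9.8) t² ⇒ 4.900 t² − 50.692 t − 113.8 = 0.
t = [50.692 + √(2569.7 + 2230.5)] / 9.800 = 12.242 s.
Horizontal: R = v_x · t = 26.434 × 12.242 = 323.6 m.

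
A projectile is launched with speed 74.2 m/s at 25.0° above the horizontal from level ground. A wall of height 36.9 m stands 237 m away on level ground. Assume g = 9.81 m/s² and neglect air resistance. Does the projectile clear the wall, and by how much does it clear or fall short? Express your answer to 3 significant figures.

Yes — it clears the wall by 12.7 m.

v_x = 74.2 cos 25.0° = 67.25 m/s; v_y0 = 74.2 sin 25.0° = 31.36 m/s.
Time to reach the wall: t = 237 / 67.25 = 3.524 s.
Height at that point: y = 31.36×3.524 − 4.905×3.524² = 49.60 m.
That is 49.60 − 36.9 = 12.7 m above the top of the wall, so the projectile clears it.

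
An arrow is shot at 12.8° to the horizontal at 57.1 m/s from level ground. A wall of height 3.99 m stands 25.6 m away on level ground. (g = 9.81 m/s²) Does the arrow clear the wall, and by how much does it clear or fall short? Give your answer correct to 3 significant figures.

Yes — it clears the wall by 0.789 m.

v_x = 57.1 cos 12.8° = 55.68 m/s; v_y0 = 57.1 sin 12.8° = 12.65 m/s.
Time to reach the wall: t = 25.6 / 55.68 = 0.4598 s.
Height at that point: y = 12.65×0.4598 − 4.905×0.4598² = 4.779 m.
That is 4.779 − 3.99 = 0.789 m above the top of the wall, so the arrow clears it.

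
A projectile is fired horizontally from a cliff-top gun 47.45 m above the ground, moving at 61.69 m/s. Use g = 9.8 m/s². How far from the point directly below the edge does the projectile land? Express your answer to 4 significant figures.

192.0 m

Initial vertical velocity is zero, so the fall time comes from h = ½ g t²: t = √(2 × 47.45 / 9.8) = 3.1119 s.
Horizontal motion is uniform at 61.69 m/s, so x = 61.69 × 3.1119 = 192.0 m.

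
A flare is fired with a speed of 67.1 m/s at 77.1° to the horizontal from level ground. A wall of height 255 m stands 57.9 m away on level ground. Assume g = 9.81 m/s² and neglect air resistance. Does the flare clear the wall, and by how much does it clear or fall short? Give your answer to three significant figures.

v_x = 67.1 cos 77.1° = 14.98 m/s; v_y0 = 67.1 sin 77.1° = 65.41 m/s.
Time to reach the wall: t = 57.9 / 14.98 = 3.865 s.
Height at that point: y = 65.41×3.865 − 4.905×3.865² = 179.5 m.
That is 255 − 179.5 = 75.5 m below the top of the wall, so the flare does not clear it.

No — it falls 75.5 m short of clearing the wall.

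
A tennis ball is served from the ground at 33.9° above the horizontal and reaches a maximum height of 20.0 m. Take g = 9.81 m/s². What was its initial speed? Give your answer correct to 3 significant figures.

At maximum height v_y = 0, so (v₀ sin θ)² = 2 g H.
v₀ sin 33.9° = √(2 × 9.81 × 20.0) = 19.81 m/s.
v₀ = 19.81 / sin 33.9° = 19.81 / 0.5577 = 35.5 m/s.

35.5 m/s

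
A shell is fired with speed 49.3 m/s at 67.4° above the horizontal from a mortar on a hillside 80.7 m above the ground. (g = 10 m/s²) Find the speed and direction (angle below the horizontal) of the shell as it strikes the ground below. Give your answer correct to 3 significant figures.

63.6 m/s at 72.7° below the horizontal

v_x = 49.3 cos 67.4° = 18.95 m/s (constant).
|v_y| at impact = √((45.51)² + 2×10×80.7) = 60.71 m/s.
Speed = √(18.95² + 60.71²) = 63.6 m/s; angle = arctan(60.71/18.95) = 72.7° below horizontal.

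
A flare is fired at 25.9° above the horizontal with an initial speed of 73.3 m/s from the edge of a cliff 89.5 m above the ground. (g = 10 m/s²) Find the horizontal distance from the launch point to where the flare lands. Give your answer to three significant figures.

Components: v_x = 73.3 cos 25.9° = 65.94 m/s, v_y = 73.3 sin 25.9° = 32.02 m/s.
Vertical: 0 = 89.5 + 32.02 t − ½(10) t² ⇒ 5.000 t² − 32.02 t − 89.5 = 0.
t = [32.02 + √(1025 + 1790)] / 10.00 = 8.508 s.
Horizontal: R = v_x · t = 65.94 × 8.508 = 561 m.

561 m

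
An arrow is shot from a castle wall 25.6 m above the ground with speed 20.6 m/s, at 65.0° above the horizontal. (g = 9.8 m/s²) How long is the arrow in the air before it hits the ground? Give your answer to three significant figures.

4.88 s

Vertical component: v_y = 20.6 sin 65.0° = 18.67 m/s.
Taking up as positive with launch at y = 25.6 m, landing at y = 0: 0 = 25.6 + 18.67 t − ½(9.8) t².
Solving 4.900 t² − 18.67 t − 25.6 = 0 gives t = [18.67 + √(18.67² + 4·4.900·25.6)] / 9.800 = 4.88 s.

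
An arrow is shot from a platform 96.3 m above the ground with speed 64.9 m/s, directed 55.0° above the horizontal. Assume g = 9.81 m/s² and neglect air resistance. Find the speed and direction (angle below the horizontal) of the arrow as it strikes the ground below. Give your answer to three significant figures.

78.1 m/s at 61.5° below the horizontal

v_x = 64.9 cos 55.0° = 37.23 m/s (constant).
|v_y| at impact = √((53.16)² + 2×9.81×96.3) = 68.67 m/s.
Speed = √(37.23² + 68.67²) = 78.1 m/s; angle = arctan(68.67/37.23) = 61.5° below horizontal.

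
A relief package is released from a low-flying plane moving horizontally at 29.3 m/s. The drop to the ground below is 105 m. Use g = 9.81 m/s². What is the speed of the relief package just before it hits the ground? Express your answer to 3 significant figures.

54.0 m/s

Fall time: t = √(2 × 105 / 9.81) = 4.627 s.
At impact: v_x = 29.3 m/s (unchanged), v_y = g t = 9.81 × 4.627 = 45.39 m/s.
Speed = √(v_x² + v_y²) = √(858.5 + 2060) = 54.0 m/s.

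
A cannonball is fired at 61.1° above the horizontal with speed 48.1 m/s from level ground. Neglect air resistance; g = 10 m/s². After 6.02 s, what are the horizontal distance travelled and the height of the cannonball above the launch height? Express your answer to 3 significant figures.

x = 140 m, y = 72.3 m

v_x = 48.1 cos 61.1° = 23.25 m/s; v_y0 = 48.1 sin 61.1° = 42.11 m/s.
x = v_x t = 23.25 × 6.02 = 140 m.
y = v_y0 t − ½ g t² = 42.11×6.02 − 5.000×6.02² = 72.3 m.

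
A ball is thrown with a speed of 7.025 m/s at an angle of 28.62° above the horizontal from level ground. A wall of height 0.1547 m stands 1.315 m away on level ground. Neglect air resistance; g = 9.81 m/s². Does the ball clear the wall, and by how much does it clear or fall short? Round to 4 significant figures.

Yes — it clears the wall by 0.3398 m.

v_x = 7.025 cos 28.62° = 6.1667 m/s; v_y0 = 7.025 sin 28.62° = 3.3650 m/s.
Time to reach the wall: t = 1.315 / 6.1667 = 0.21324 s.
Height at that point: y = 3.3650×0.21324 − 4.905×0.21324² = 0.49452 m.
That is 0.49452 − 0.1547 = 0.3398 m above the top of the wall, so the ball clears it.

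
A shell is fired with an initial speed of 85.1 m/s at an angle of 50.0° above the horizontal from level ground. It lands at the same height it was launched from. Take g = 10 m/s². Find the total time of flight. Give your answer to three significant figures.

13.0 s

Vertical component: v_y = 85.1 sin 50.0° = 65.19 m/s.
For a projectile landing at launch height, time of flight is t = 2 v_y / g = 2 × 65.19 / 10 = 13.0 s.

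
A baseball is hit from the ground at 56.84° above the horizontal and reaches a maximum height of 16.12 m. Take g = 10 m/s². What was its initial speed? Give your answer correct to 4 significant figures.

At maximum height v_y = 0, so (v₀ sin θ)² = 2 g H.
v₀ sin 56.84° = √(2 × 10 × 16.12) = 17.956 m/s.
v₀ = 17.956 / sin 56.84° = 17.956 / 0.8371 = 21.45 m/s.

21.45 m/s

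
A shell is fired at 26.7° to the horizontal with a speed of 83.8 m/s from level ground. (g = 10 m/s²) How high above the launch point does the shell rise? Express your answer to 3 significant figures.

Vertical component of launch velocity: v_y = 83.8 sin 26.7° = 37.65 m/s.
At the highest point the vertical velocity is zero, so v_y² = 2 g h_max.
h_max = (37.65)² / (2 × 10) = 1418 / 20.00 = 70.9 m.

70.9 m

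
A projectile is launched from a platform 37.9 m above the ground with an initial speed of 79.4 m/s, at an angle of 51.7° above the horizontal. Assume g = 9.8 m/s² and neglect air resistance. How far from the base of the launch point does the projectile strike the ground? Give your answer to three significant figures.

Components: v_x = 79.4 cos 51.7° = 49.21 m/s, v_y = 79.4 sin 51.7° = 62.31 m/s.
Vertical: 0 = 37.9 + 62.31 t − ½(9.8) t² ⇒ 4.900 t² − 62.31 t − 37.9 = 0.
t = [62.31 + √(3883 + 742.8)] / 9.800 = 13.30 s.
Horizontal: R = v_x · t = 49.21 × 13.30 = 654 m.

654 m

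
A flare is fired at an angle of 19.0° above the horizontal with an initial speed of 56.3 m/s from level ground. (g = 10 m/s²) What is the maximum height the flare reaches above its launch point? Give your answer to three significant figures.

16.8 m

Vertical component of launch velocity: v_y = 56.3 sin 19.0° = 18.33 m/s.
At the highest point the vertical velocity is zero, so v_y² = 2 g h_max.
h_max = (18.33)² / (2 × 10) = 336.0 / 20.00 = 16.8 m.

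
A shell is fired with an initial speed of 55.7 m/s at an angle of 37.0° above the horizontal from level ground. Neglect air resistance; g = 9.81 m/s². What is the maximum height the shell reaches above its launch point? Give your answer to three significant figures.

Vertical component of launch velocity: v_y = 55.7 sin 37.0° = 33.52 m/s.
At the highest point the vertical velocity is zero, so v_y² = 2 g h_max.
h_max = (33.52)² / (2 × 9.81) = 1124 / 19.62 = 57.3 m.

57.3 m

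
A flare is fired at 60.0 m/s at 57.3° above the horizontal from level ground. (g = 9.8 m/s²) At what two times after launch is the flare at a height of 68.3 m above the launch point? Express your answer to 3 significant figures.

1.60 s and 8.70 s

v_y0 = 60.0 sin 57.3° = 50.49 m/s.
Set y = v_y0 t − ½ g t² = 68.3: 4.900 t² − 50.49 t + 68.3 = 0.
t = [50.49 ± √(2549 − 1339)] / 9.8 = (50.49 ± 34.79) / 9.8, giving t = 1.60 s or t = 8.70 s.
So the flare is at 68.3 m at t = 1.60 s (rising) and t = 8.70 s (falling).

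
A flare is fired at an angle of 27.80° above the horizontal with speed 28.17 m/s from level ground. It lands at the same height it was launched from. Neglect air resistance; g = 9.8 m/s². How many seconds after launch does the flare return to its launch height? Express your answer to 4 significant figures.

2.681 s

Vertical component: v_y = 28.17 sin 27.80° = 13.138 m/s.
For a projectile landing at launch height, time of flight is t = 2 v_y / g = 2 × 13.138 / 9.8 = 2.681 s.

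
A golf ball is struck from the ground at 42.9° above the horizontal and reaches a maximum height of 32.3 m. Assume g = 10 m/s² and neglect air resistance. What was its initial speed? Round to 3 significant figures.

At maximum height v_y = 0, so (v₀ sin θ)² = 2 g H.
v₀ sin 42.9° = √(2 × 10 × 32.3) = 25.42 m/s.
v₀ = 25.42 / sin 42.9° = 25.42 / 0.6807 = 37.3 m/s.

37.3 m/s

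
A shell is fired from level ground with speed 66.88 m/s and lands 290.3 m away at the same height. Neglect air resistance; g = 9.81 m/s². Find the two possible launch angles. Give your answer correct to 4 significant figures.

19.77° and 70.23°

Level-ground range: R = v₀² sin(2θ)/g ⇒ sin 2θ = R g / v₀² = 290.3×9.81/66.88² = 0.6367.
2θ = arcsin(0.6367) = 39.546° or 180° − 39.546° = 140.454°.
So θ = 19.77° or θ = 70.23°.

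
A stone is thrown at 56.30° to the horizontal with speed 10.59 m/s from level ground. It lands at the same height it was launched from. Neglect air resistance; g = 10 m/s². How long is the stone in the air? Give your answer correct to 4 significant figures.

Vertical component: v_y = 10.59 sin 56.30° = 8.8104 m/s.
For a projectile landing at launch height, time of flight is t = 2 v_y / g = 2 × 8.8104 / 10 = 1.762 s.

1.762 s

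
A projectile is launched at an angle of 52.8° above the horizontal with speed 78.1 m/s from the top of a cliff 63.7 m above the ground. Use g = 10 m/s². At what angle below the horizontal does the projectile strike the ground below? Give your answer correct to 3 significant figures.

56.6°

v_x = 78.1 cos 52.8° = 47.22 m/s.
At impact |v_y| = √(v_y0² + 2 g h) = √(62.21² + 2×10×63.7) = 71.72 m/s.
Angle below horizontal = arctan(|v_y| / v_x) = arctan(71.72 / 47.22) = 56.6°.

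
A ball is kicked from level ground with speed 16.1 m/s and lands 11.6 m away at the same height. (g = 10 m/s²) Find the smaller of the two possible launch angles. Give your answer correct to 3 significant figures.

Level-ground range: R = v₀² sin(2θ)/g ⇒ sin 2θ = R g / v₀² = 11.6×10/16.1² = 0.4475.
2θ = arcsin(0.4475) = 26.58° or 180° − 26.58° = 153.42°.
So θ = 13.3° or θ = 76.7°.

13.3°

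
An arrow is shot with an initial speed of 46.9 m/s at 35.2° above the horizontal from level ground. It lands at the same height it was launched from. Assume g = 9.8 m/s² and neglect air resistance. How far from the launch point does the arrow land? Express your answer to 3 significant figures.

211 m

For level ground, R = v₀² sin(2θ) / g.
sin(2 × 35.2°) = sin 70.40° = 0.9421.
R = (46.9)² × 0.9421 / 9.8 = 211 m.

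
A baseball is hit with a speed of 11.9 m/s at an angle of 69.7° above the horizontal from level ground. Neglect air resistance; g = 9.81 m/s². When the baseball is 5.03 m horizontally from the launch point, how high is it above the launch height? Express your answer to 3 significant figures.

6.32 m

v_x = 11.9 cos 69.7° = 4.129 m/s, v_y0 = 11.9 sin 69.7° = 11.16 m/s.
Time to reach x = 5.03 m: t = x / v_x = 5.03 / 4.129 = 1.218 s.
y = v_y0 t − ½ g t² = 11.16×1.218 − 4.905×1.218² = 6.32 m.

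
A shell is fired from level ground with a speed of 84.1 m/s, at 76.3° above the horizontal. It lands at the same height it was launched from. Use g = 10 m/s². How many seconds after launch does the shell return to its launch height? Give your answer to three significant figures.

16.3 s

Vertical component: v_y = 84.1 sin 76.3° = 81.71 m/s.
For a projectile landing at launch height, time of flight is t = 2 v_y / g = 2 × 81.71 / 10 = 16.3 s.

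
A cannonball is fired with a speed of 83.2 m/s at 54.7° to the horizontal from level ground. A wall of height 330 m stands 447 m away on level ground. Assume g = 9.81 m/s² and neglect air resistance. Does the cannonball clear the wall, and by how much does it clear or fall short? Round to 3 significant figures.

No — it falls 123 m short of clearing the wall.

v_x = 83.2 cos 54.7° = 48.08 m/s; v_y0 = 83.2 sin 54.7° = 67.90 m/s.
Time to reach the wall: t = 447 / 48.08 = 9.297 s.
Height at that point: y = 67.90×9.297 − 4.905×9.297² = 207.3 m.
That is 330 − 207.3 = 123 m below the top of the wall, so the cannonball does not clear it.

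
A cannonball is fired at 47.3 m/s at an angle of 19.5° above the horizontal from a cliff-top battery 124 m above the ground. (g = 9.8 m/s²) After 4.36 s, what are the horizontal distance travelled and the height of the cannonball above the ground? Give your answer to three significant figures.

x = 194 m, y = 99.7 m

v_x = 47.3 cos 19.5° = 44.59 m/s; v_y0 = 47.3 sin 19.5° = 15.79 m/s.
x = v_x t = 44.59 × 4.36 = 194 m.
y = 124 + v_y0 t − ½ g t² = 99.7 m.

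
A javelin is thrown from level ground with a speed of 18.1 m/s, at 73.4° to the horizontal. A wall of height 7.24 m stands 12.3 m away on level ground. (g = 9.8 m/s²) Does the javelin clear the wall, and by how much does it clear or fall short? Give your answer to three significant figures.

v_x = 18.1 cos 73.4° = 5.171 m/s; v_y0 = 18.1 sin 73.4° = 17.35 m/s.
Time to reach the wall: t = 12.3 / 5.171 = 2.379 s.
Height at that point: y = 17.35×2.379 − 4.900×2.379² = 13.54 m.
That is 13.54 − 7.24 = 6.30 m above the top of the wall, so the javelin clears it.

Yes — it clears the wall by 6.30 m.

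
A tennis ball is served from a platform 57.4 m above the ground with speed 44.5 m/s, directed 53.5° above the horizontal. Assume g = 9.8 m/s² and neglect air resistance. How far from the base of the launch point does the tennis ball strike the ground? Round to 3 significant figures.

229 m

Components: v_x = 44.5 cos 53.5° = 26.47 m/s, v_y = 44.5 sin 53.5° = 35.77 m/s.
Vertical: 0 = 57.4 + 35.77 t − ½(9.8) t² ⇒ 4.900 t² − 35.77 t − 57.4 = 0.
t = [35.77 + √(1279 + 1125)] / 9.800 = 8.653 s.
Horizontal: R = v_x · t = 26.47 × 8.653 = 229 m.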